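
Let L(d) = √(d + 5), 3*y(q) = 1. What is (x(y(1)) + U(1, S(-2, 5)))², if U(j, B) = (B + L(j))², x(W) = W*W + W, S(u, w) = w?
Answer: 128689/81 + 5660*√6/9 ≈ 3129.2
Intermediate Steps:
y(q) = ⅓ (y(q) = (⅓)*1 = ⅓)
x(W) = W + W² (x(W) = W² + W = W + W²)
L(d) = √(5 + d)
U(j, B) = (B + √(5 + j))²
(x(y(1)) + U(1, S(-2, 5)))² = ((1 + ⅓)/3 + (5 + √(5 + 1))²)² = ((⅓)*(4/3) + (5 + √6)²)² = (4/9 + (5 + √6)²)²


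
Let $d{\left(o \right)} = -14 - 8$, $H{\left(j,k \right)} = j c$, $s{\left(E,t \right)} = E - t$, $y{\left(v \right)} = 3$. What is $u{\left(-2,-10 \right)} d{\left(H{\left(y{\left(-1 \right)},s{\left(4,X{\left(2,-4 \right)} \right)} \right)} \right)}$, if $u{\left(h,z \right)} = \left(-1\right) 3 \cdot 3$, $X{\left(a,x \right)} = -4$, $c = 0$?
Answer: $198$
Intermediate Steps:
$H{\left(j,k \right)} = 0$ ($H{\left(j,k \right)} = j 0 = 0$)
$u{\left(h,z \right)} = -9$ ($u{\left(h,z \right)} = \left(-3\right) 3 = -9$)
$d{\left(o \right)} = -22$
$u{\left(-2,-10 \right)} d{\left(H{\left(y{\left(-1 \right)},s{\left(4,X{\left(2,-4 \right)} \right)} \right)} \right)} = \left(-9\right) \left(-22\right) = 198$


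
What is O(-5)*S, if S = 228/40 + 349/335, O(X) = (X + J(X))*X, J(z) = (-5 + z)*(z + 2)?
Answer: -112925/134 ≈ -842.72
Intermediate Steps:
J(z) = (-5 + z)*(2 + z)
O(X) = X*(-10 + X² - 2*X) (O(X) = (X + (-10 + X² - 3*X))*X = (-10 + X² - 2*X)*X = X*(-10 + X² - 2*X))
S = 4517/670 (S = 228*(1/40) + 349*(1/335) = 57/10 + 349/335 = 4517/670 ≈ 6.7418)
O(-5)*S = -5*(-10 + (-5)² - 2*(-5))*(4517/670) = -5*(-10 + 25 + 10)*(4517/670) = -5*25*(4517/670) = -125*4517/670 = -112925/134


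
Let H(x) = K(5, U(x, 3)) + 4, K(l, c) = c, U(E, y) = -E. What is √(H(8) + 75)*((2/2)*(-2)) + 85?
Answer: 85 - 2*√71 ≈ 68.148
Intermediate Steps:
H(x) = 4 - x (H(x) = -x + 4 = 4 - x)
√(H(8) + 75)*((2/2)*(-2)) + 85 = √((4 - 1*8) + 75)*((2/2)*(-2)) + 85 = √((4 - 8) + 75)*((2*(½))*(-2)) + 85 = √(-4 + 75)*(1*(-2)) + 85 = √71*(-2) + 85 = -2*√71 + 85 = 85 - 2*√71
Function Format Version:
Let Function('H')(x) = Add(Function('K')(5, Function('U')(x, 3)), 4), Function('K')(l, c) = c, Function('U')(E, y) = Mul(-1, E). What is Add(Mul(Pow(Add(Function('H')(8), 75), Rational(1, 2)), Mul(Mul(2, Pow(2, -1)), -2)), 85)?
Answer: Add(85, Mul(-2, Pow(71, Rational(1, 2)))) ≈ 68.148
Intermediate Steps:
Function('H')(x) = Add(4, Mul(-1, x)) (Function('H')(x) = Add(Mul(-1, x), 4) = Add(4, Mul(-1, x)))
Add(Mul(Pow(Add(Function('H')(8), 75), Rational(1, 2)), Mul(Mul(2, Pow(2, -1)), -2)), 85) = Add(Mul(Pow(Add(Add(4, Mul(-1, 8)), 75), Rational(1, 2)), Mul(Mul(2, Pow(2, -1)), -2)), 85) = Add(Mul(Pow(Add(Add(4, -8), 75), Rational(1, 2)), Mul(Mul(2, Rational(1, 2)), -2)), 85) = Add(Mul(Pow(Add(-4, 75), Rational(1, 2)), Mul(1, -2)), 85) = Add(Mul(Pow(71, Rational(1, 2)), -2), 85) = Add(Mul(-2, Pow(71, Rational(1, 2))), 85) = Add(85, Mul(-2, Pow(71, Rational(1, 2))))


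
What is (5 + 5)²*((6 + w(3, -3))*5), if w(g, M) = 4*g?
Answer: 9000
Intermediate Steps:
(5 + 5)²*((6 + w(3, -3))*5) = (5 + 5)²*((6 + 4*3)*5) = 10²*((6 + 12)*5) = 100*(18*5) = 100*90 = 9000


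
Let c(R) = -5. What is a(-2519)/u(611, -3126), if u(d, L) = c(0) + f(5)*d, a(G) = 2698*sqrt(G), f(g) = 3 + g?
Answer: 142*I*sqrt(2519)/257 ≈ 27.731*I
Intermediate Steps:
u(d, L) = -5 + 8*d (u(d, L) = -5 + (3 + 5)*d = -5 + 8*d)
a(-2519)/u(611, -3126) = (2698*sqrt(-2519))/(-5 + 8*611) = (2698*(I*sqrt(2519)))/(-5 + 4888) = (2698*I*sqrt(2519))/4883 = (2698*I*sqrt(2519))*(1/4883) = 142*I*sqrt(2519)/257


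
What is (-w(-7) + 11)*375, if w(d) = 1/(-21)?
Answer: 29000/7 ≈ 4142.9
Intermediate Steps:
w(d) = -1/21
(-w(-7) + 11)*375 = (-1*(-1/21) + 11)*375 = (1/21 + 11)*375 = (232/21)*375 = 29000/7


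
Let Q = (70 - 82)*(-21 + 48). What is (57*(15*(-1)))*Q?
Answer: 277020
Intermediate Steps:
Q = -324 (Q = -12*27 = -324)
(57*(15*(-1)))*Q = (57*(15*(-1)))*(-324) = (57*(-15))*(-324) = -855*(-324) = 277020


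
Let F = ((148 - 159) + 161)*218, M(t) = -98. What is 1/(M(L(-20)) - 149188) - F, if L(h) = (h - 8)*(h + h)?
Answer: -4881652201/149286 ≈ -32700.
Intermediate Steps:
L(h) = 2*h*(-8 + h) (L(h) = (-8 + h)*(2*h) = 2*h*(-8 + h))
F = 32700 (F = (-11 + 161)*218 = 150*218 = 32700)
1/(M(L(-20)) - 149188) - F = 1/(-98 - 149188) - 1*32700 = 1/(-149286) - 32700 = -1/149286 - 32700 = -4881652201/149286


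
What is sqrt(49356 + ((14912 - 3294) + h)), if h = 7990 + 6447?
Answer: 63*sqrt(19) ≈ 274.61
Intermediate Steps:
h = 14437
sqrt(49356 + ((14912 - 3294) + h)) = sqrt(49356 + ((14912 - 3294) + 14437)) = sqrt(49356 + (11618 + 14437)) = sqrt(49356 + 26055) = sqrt(75411) = 63*sqrt(19)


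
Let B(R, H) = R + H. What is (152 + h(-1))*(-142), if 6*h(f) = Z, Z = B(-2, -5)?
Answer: -64255/3 ≈ -21418.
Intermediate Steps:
B(R, H) = H + R
Z = -7 (Z = -5 - 2 = -7)
h(f) = -7/6 (h(f) = (⅙)*(-7) = -7/6)
(152 + h(-1))*(-142) = (152 - 7/6)*(-142) = (905/6)*(-142) = -64255/3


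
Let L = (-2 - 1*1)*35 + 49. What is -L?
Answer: 56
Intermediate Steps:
L = -56 (L = (-2 - 1)*35 + 49 = -3*35 + 49 = -105 + 49 = -56)
-L = -1*(-56) = 56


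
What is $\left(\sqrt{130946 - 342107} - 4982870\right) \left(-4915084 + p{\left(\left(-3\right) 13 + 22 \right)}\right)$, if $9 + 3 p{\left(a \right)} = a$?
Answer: $\frac{73473803387860}{3} - \frac{14745278 i \sqrt{211161}}{3} \approx 2.4491 \cdot 10^{13} - 2.2586 \cdot 10^{9} i$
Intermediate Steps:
$p{\left(a \right)} = -3 + \frac{a}{3}$
$\left(\sqrt{130946 - 342107} - 4982870\right) \left(-4915084 + p{\left(\left(-3\right) 13 + 22 \right)}\right) = \left(\sqrt{130946 - 342107} - 4982870\right) \left(-4915084 + \left(-3 + \frac{\left(-3\right) 13 + 22}{3}\right)\right) = \left(\sqrt{-211161} - 4982870\right) \left(-4915084 + \left(-3 + \frac{-39 + 22}{3}\right)\right) = \left(i \sqrt{211161} - 4982870\right) \left(-4915084 + \left(-3 + \frac{1}{3} \left(-17\right)\right)\right) = \left(-4982870 + i \sqrt{211161}\right) \left(-4915084 - \frac{26}{3}\right) = \left(-4982870 + i \sqrt{211161}\right) \left(- \frac{14745278}{3}\right) = \frac{73473803387860}{3} - \frac{14745278 i \sqrt{211161}}{3}$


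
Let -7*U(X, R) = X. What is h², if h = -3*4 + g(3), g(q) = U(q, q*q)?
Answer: 7569/49 ≈ 154.47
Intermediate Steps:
U(X, R) = -X/7
g(q) = -q/7
h = -87/7 (h = -3*4 - ⅐*3 = -12 - 3/7 = -87/7 ≈ -12.429)
h² = (-87/7)² = 7569/49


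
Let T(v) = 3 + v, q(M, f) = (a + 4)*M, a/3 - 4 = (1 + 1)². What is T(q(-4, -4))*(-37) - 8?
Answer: 4025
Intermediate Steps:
a = 24 (a = 12 + 3*(1 + 1)² = 12 + 3*2² = 12 + 3*4 = 12 + 12 = 24)
q(M, f) = 28*M (q(M, f) = (24 + 4)*M = 28*M)
T(q(-4, -4))*(-37) - 8 = (3 + 28*(-4))*(-37) - 8 = (3 - 112)*(-37) - 8 = -109*(-37) - 8 = 4033 - 8 = 4025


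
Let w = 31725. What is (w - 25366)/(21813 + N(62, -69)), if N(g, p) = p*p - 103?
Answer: 6359/26471 ≈ 0.24023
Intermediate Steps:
N(g, p) = -103 + p**2 (N(g, p) = p**2 - 103 = -103 + p**2)
(w - 25366)/(21813 + N(62, -69)) = (31725 - 25366)/(21813 + (-103 + (-69)**2)) = 6359/(21813 + (-103 + 4761)) = 6359/(21813 + 4658) = 6359/26471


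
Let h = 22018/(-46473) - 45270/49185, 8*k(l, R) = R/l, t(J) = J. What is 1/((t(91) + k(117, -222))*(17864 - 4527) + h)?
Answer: 2641339428/3197347566242905 ≈ 8.2610e-7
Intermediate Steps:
k(l, R) = R/(8*l) (k(l, R) = (R/l)/8 = R/(8*l))
h = -70817512/50794989 (h = 22018*(-1/46473) - 45270*1/49185 = -22018/46473 - 1006/1093 = -70817512/50794989 ≈ -1.3942)
1/((t(91) + k(117, -222))*(17864 - 4527) + h) = 1/((91 + (⅛)*(-222)/117)*(17864 - 4527) - 70817512/50794989) = 1/((91 + (⅛)*(-222)*(1/117))*13337 - 70817512/50794989) = 1/((91 - 37/156)*13337 - 70817512/50794989) = 1/((14159/156)*13337 - 70817512/50794989) = 1/(188838583/156 - 70817512/50794989) = 1/(3197347566242905/2641339428) = 2641339428/3197347566242905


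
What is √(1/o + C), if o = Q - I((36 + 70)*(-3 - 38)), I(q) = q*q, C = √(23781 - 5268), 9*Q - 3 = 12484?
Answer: √(-1529792613 + 953441475062335017*√17)/169976957 ≈ 11.665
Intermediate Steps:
Q = 12487/9 (Q = ⅓ + (⅑)*12484 = ⅓ + 12484/9 = 12487/9 ≈ 1387.4)
C = 33*√17 (C = √18513 = 33*√17 ≈ 136.06)
I(q) = q²
o = -169976957/9 (o = 12487/9 - ((36 + 70)*(-3 - 38))² = 12487/9 - (106*(-41))² = 12487/9 - 1*(-4346)² = 12487/9 - 1*18887716 = 12487/9 - 18887716 = -169976957/9 ≈ -1.8886e+7)
√(1/o + C) = √(1/(-169976957/9) + 33*√17) = √(-9/169976957 + 33*√17)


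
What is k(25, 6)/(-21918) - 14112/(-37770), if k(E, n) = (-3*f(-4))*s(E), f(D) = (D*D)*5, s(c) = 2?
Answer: 9095456/22995635 ≈ 0.39553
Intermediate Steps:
f(D) = 5*D² (f(D) = D²*5 = 5*D²)
k(E, n) = -480 (k(E, n) = -15*(-4)²*2 = -15*16*2 = -3*80*2 = -240*2 = -480)
k(25, 6)/(-21918) - 14112/(-37770) = -480/(-21918) - 14112/(-37770) = -480*(-1/21918) - 14112*(-1/37770) = 80/3653 + 2352/6295 = 9095456/22995635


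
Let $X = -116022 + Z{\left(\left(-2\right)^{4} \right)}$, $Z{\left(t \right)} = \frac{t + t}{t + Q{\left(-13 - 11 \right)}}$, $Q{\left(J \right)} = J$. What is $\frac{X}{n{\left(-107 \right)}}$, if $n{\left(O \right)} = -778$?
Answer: $\frac{58013}{389} \approx 149.13$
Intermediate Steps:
$Z{\left(t \right)} = \frac{2 t}{-24 + t}$ ($Z{\left(t \right)} = \frac{t + t}{t - 24} = \frac{2 t}{t - 24} = \frac{2 t}{-24 + t}$)
$X = -116026$ ($X = -116022 + \frac{2 \left(-2\right)^{4}}{-24 + \left(-2\right)^{4}} = -116022 + 2 \cdot 16 \frac{1}{-24 + 16} = -116022 + 2 \cdot 16 \frac{1}{-8} = -116022 + 2 \cdot 16 \left(- \frac{1}{8}\right) = -116022 - 4 = -116026$)
$\frac{X}{n{\left(-107 \right)}} = - \frac{116026}{-778} = \left(-116026\right) \left(- \frac{1}{778}\right) = \frac{58013}{389}$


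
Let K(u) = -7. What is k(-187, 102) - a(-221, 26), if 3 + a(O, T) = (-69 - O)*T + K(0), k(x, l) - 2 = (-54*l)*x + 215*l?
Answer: 1047986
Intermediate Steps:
k(x, l) = 2 + 215*l - 54*l*x (k(x, l) = 2 + ((-54*l)*x + 215*l) = 2 + (-54*l*x + 215*l) = 2 + (215*l - 54*l*x) = 2 + 215*l - 54*l*x)
a(O, T) = -10 + T*(-69 - O) (a(O, T) = -3 + ((-69 - O)*T - 7) = -3 + (T*(-69 - O) - 7) = -3 + (-7 + T*(-69 - O)) = -10 + T*(-69 - O))
k(-187, 102) - a(-221, 26) = (2 + 215*102 - 54*102*(-187)) - (-10 - 69*26 - 1*(-221)*26) = (2 + 21930 + 1029996) - (-10 - 1794 + 5746) = 1051928 - 1*3942 = 1051928 - 3942 = 1047986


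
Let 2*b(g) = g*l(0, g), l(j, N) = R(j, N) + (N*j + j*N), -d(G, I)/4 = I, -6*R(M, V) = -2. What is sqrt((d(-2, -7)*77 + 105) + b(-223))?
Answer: sqrt(80058)/6 ≈ 47.158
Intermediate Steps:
R(M, V) = 1/3 (R(M, V) = -1/6*(-2) = 1/3)
d(G, I) = -4*I
l(j, N) = 1/3 + 2*N*j (l(j, N) = 1/3 + (N*j + j*N) = 1/3 + (N*j + N*j) = 1/3 + 2*N*j)
b(g) = g/6 (b(g) = (g*(1/3 + 2*g*0))/2 = (g*(1/3 + 0))/2 = (g*(1/3))/2 = (g/3)/2 = g/6)
sqrt((d(-2, -7)*77 + 105) + b(-223)) = sqrt((-4*(-7)*77 + 105) + (1/6)*(-223)) = sqrt((28*77 + 105) - 223/6) = sqrt((2156 + 105) - 223/6) = sqrt(2261 - 223/6) = sqrt(13343/6) = sqrt(80058)/6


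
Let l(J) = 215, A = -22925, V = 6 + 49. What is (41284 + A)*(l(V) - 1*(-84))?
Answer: 5489341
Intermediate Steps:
V = 55
(41284 + A)*(l(V) - 1*(-84)) = (41284 - 22925)*(215 - 1*(-84)) = 18359*(215 + 84) = 18359*299 = 5489341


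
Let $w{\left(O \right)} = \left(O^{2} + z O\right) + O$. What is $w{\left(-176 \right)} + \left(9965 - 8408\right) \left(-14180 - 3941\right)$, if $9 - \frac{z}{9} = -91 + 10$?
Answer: $-28326157$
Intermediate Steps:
$z = 810$ ($z = 81 - 9 \left(-91 + 10\right) = 81 - -729 = 81 + 729 = 810$)
$w{\left(O \right)} = O^{2} + 811 O$ ($w{\left(O \right)} = \left(O^{2} + 810 O\right) + O = O^{2} + 811 O$)
$w{\left(-176 \right)} + \left(9965 - 8408\right) \left(-14180 - 3941\right) = - 176 \left(811 - 176\right) + \left(9965 - 8408\right) \left(-14180 - 3941\right) = \left(-176\right) 635 + 1557 \left(-18121\right) = -111760 - 28214397 = -28326157$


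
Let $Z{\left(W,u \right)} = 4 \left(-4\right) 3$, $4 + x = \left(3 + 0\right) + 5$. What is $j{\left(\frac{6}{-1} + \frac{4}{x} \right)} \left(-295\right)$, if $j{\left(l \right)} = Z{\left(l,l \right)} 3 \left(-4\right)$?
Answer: $-169920$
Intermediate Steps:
$x = 4$ ($x = -4 + \left(\left(3 + 0\right) + 5\right) = -4 + \left(3 + 5\right) = -4 + 8 = 4$)
$Z{\left(W,u \right)} = -48$ ($Z{\left(W,u \right)} = \left(-16\right) 3 = -48$)
$j{\left(l \right)} = 576$ ($j{\left(l \right)} = \left(-48\right) 3 \left(-4\right) = \left(-144\right) \left(-4\right) = 576$)
$j{\left(\frac{6}{-1} + \frac{4}{x} \right)} \left(-295\right) = 576 \left(-295\right) = -169920$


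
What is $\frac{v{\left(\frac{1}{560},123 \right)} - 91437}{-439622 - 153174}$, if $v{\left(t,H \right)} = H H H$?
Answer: $- \frac{884715}{296398} \approx -2.9849$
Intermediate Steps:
$v{\left(t,H \right)} = H^{3}$ ($v{\left(t,H \right)} = H^{2} H = H^{3}$)
$\frac{v{\left(\frac{1}{560},123 \right)} - 91437}{-439622 - 153174} = \frac{123^{3} - 91437}{-439622 - 153174} = \frac{1860867 - 91437}{-592796} = 1769430 \left(- \frac{1}{592796}\right) = - \frac{884715}{296398}$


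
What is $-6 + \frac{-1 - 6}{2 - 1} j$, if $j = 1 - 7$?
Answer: $36$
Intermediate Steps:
$j = -6$ ($j = 1 - 7 = -6$)
$-6 + \frac{-1 - 6}{2 - 1} j = -6 + \frac{-1 - 6}{2 - 1} \left(-6\right) = -6 + - \frac{7}{1} \left(-6\right) = -6 + \left(-7\right) 1 \left(-6\right) = -6 - -42 = -6 + 42 = 36$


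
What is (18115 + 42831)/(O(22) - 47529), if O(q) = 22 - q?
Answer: -60946/47529 ≈ -1.2823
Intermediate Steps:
(18115 + 42831)/(O(22) - 47529) = (18115 + 42831)/((22 - 1*22) - 47529) = 60946/((22 - 22) - 47529) = 60946/(0 - 47529) = 60946/(-47529) = 60946*(-1/47529) = -60946/47529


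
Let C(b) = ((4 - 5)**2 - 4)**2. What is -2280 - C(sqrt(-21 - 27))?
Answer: -2289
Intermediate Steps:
C(b) = 9 (C(b) = ((-1)**2 - 4)**2 = (1 - 4)**2 = (-3)**2 = 9)
-2280 - C(sqrt(-21 - 27)) = -2280 - 1*9 = -2280 - 9 = -2289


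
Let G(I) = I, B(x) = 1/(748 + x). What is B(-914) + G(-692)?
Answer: -114873/166 ≈ -692.01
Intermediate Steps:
B(-914) + G(-692) = 1/(748 - 914) - 692 = 1/(-166) - 692 = -1/166 - 692 = -114873/166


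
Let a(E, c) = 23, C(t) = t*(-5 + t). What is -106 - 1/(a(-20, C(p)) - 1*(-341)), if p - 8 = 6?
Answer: -38585/364 ≈ -106.00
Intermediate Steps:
p = 14 (p = 8 + 6 = 14)
-106 - 1/(a(-20, C(p)) - 1*(-341)) = -106 - 1/(23 - 1*(-341)) = -106 - 1/(23 + 341) = -106 - 1/364 = -38585/364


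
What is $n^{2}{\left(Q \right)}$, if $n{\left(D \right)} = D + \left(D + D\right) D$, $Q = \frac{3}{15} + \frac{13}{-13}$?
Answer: $\frac{144}{625} \approx 0.2304$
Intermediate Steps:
$Q = - \frac{4}{5}$ ($Q = 3 \cdot \frac{1}{15} + 13 \left(- \frac{1}{13}\right) = \frac{1}{5} - 1 = - \frac{4}{5} \approx -0.8$)
$n{\left(D \right)} = D + 2 D^{2}$ ($n{\left(D \right)} = D + 2 D D = D + 2 D^{2}$)
$n^{2}{\left(Q \right)} = \left(- \frac{4 \left(1 + 2 \left(- \frac{4}{5}\right)\right)}{5}\right)^{2} = \left(- \frac{4 \left(1 - \frac{8}{5}\right)}{5}\right)^{2} = \left(\left(- \frac{4}{5}\right) \left(- \frac{3}{5}\right)\right)^{2} = \left(\frac{12}{25}\right)^{2} = \frac{144}{625}$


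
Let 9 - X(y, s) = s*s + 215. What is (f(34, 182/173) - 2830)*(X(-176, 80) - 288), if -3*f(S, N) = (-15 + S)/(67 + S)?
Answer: 1970555682/101 ≈ 1.9510e+7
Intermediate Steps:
X(y, s) = -206 - s² (X(y, s) = 9 - (s*s + 215) = 9 - (s² + 215) = 9 - (215 + s²) = 9 + (-215 - s²) = -206 - s²)
f(S, N) = -(-15 + S)/(3*(67 + S))
(f(34, 182/173) - 2830)*(X(-176, 80) - 288) = ((15 - 1*34)/(3*(67 + 34)) - 2830)*((-206 - 1*80²) - 288) = ((⅓)*(15 - 34)/101 - 2830)*((-206 - 1*6400) - 288) = ((⅓)*(1/101)*(-19) - 2830)*((-206 - 6400) - 288) = (-19/303 - 2830)*(-6606 - 288) = -857509/303*(-6894) = 1970555682/101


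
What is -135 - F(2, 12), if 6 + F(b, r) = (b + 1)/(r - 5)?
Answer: -906/7 ≈ -129.43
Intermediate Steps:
F(b, r) = -6 + (1 + b)/(-5 + r) (F(b, r) = -6 + (b + 1)/(r - 5) = -6 + (1 + b)/(-5 + r))
-135 - F(2, 12) = -135 - (31 + 2 - 6*12)/(-5 + 12) = -135 - (31 + 2 - 72)/7 = -135 - (-39)/7 = -135 - 1*(-39/7) = -135 + 39/7 = -906/7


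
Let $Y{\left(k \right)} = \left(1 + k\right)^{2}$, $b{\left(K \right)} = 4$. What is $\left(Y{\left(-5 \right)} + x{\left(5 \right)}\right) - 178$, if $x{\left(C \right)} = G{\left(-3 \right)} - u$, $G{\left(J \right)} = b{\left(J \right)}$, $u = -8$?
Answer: $-150$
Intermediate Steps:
$G{\left(J \right)} = 4$
$x{\left(C \right)} = 12$ ($x{\left(C \right)} = 4 - -8 = 4 + 8 = 12$)
$\left(Y{\left(-5 \right)} + x{\left(5 \right)}\right) - 178 = \left(\left(1 - 5\right)^{2} + 12\right) - 178 = \left(\left(-4\right)^{2} + 12\right) - 178 = \left(16 + 12\right) - 178 = 28 - 178 = -150$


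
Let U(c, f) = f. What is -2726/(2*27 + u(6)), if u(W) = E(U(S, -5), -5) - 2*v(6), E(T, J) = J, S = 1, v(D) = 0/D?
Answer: -2726/49 ≈ -55.633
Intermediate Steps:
v(D) = 0
u(W) = -5 (u(W) = -5 - 2*0 = -5 + 0 = -5)
-2726/(2*27 + u(6)) = -2726/(2*27 - 5) = -2726/(54 - 5) = -2726/49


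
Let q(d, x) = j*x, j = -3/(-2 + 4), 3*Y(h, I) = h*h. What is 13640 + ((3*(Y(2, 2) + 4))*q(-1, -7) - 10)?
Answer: 13798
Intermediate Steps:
Y(h, I) = h²/3 (Y(h, I) = (h*h)/3 = h²/3)
j = -3/2 ≈ -1.5000
q(d, x) = -3*x/2
13640 + ((3*(Y(2, 2) + 4))*q(-1, -7) - 10) = 13640 + ((3*((⅓)*2² + 4))*(-3/2*(-7)) - 10) = 13640 + ((3*((⅓)*4 + 4))*(21/2) - 10) = 13640 + ((3*(4/3 + 4))*(21/2) - 10) = 13640 + ((3*(16/3))*(21/2) - 10) = 13640 + (16*(21/2) - 10) = 13640 + (168 - 10) = 13640 + 158 = 13798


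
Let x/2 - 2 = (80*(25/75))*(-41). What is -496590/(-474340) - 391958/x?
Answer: 7012696806/38824729 ≈ 180.62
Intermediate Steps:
x = -6548/3 (x = 4 + 2*((80*(25/75))*(-41)) = 4 + 2*((80*(25*(1/75)))*(-41)) = 4 + 2*((80*(1/3))*(-41)) = 4 + 2*((80/3)*(-41)) = 4 + 2*(-3280/3) = 4 - 6560/3 = -6548/3 ≈ -2182.7)
-496590/(-474340) - 391958/x = -496590/(-474340) - 391958/(-6548/3) = -496590*(-1/474340) - 391958*(-3/6548) = 49659/47434 + 587937/3274 = 7012696806/38824729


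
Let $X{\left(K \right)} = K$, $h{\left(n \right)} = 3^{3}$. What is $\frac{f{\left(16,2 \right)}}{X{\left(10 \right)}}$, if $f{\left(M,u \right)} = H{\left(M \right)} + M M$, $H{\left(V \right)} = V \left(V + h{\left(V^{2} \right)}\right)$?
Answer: $\frac{472}{5} \approx 94.4$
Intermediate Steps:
$h{\left(n \right)} = 27$
$H{\left(V \right)} = V \left(27 + V\right)$ ($H{\left(V \right)} = V \left(V + 27\right) = V \left(27 + V\right)$)
$f{\left(M,u \right)} = M^{2} + M \left(27 + M\right)$ ($f{\left(M,u \right)} = M \left(27 + M\right) + M M = M \left(27 + M\right) + M^{2} = M^{2} + M \left(27 + M\right)$)
$\frac{f{\left(16,2 \right)}}{X{\left(10 \right)}} = \frac{16 \left(27 + 2 \cdot 16\right)}{10} = 16 \left(27 + 32\right) \frac{1}{10} = 16 \cdot 59 \cdot \frac{1}{10} = 944 \cdot \frac{1}{10} = \frac{472}{5}$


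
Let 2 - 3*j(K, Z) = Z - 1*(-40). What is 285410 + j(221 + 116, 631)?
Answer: 285187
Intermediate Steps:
j(K, Z) = -38/3 - Z/3 (j(K, Z) = ⅔ - (Z - 1*(-40))/3 = ⅔ - (Z + 40)/3 = ⅔ - (40 + Z)/3 = ⅔ + (-40/3 - Z/3) = -38/3 - Z/3)
285410 + j(221 + 116, 631) = 285410 + (-38/3 - ⅓*631) = 285410 + (-38/3 - 631/3) = 285410 - 223 = 285187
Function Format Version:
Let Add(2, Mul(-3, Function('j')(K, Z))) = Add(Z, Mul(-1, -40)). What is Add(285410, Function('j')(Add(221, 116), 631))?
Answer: 285187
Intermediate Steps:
Function('j')(K, Z) = Add(Rational(-38, 3), Mul(Rational(-1, 3), Z)) (Function('j')(K, Z) = Add(Rational(2, 3), Mul(Rational(-1, 3), Add(Z, Mul(-1, -40)))) = Add(Rational(2, 3), Mul(Rational(-1, 3), Add(Z, 40))) = Add(Rational(2, 3), Mul(Rational(-1, 3), Add(40, Z))) = Add(Rational(2, 3), Add(Rational(-40, 3), Mul(Rational(-1, 3), Z))) = Add(Rational(-38, 3), Mul(Rational(-1, 3), Z)))
Add(285410, Function('j')(Add(221, 116), 631)) = Add(285410, Add(Rational(-38, 3), Mul(Rational(-1, 3), 631))) = Add(285410, Add(Rational(-38, 3), Rational(-631, 3))) = Add(285410, -223) = 285187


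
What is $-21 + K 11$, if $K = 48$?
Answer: $507$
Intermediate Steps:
$-21 + K 11 = -21 + 48 \cdot 11 = -21 + 528 = 507$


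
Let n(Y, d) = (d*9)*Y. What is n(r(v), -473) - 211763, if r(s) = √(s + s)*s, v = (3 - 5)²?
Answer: -211763 - 34056*√2 ≈ -2.5993e+5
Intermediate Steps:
v = 4 (v = (-2)² = 4)
r(s) = √2*s^(3/2) (r(s) = √(2*s)*s = (√2*√s)*s = √2*s^(3/2))
n(Y, d) = 9*Y*d (n(Y, d) = (9*d)*Y = 9*Y*d)
n(r(v), -473) - 211763 = 9*(√2*4^(3/2))*(-473) - 211763 = 9*(√2*8)*(-473) - 211763 = 9*(8*√2)*(-473) - 211763 = -34056*√2 - 211763 = -211763 - 34056*√2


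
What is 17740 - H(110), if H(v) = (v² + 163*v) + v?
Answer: -12400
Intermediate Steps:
H(v) = v² + 164*v
17740 - H(110) = 17740 - 110*(164 + 110) = 17740 - 110*274 = 17740 - 1*30140 = 17740 - 30140 = -12400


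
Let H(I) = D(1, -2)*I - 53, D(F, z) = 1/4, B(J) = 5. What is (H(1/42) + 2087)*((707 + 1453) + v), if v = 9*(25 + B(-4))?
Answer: 138393765/28 ≈ 4.9426e+6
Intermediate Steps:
D(F, z) = ¼
v = 270 (v = 9*(25 + 5) = 9*30 = 270)
H(I) = -53 + I/4 (H(I) = I/4 - 53 = -53 + I/4)
(H(1/42) + 2087)*((707 + 1453) + v) = ((-53 + (¼)/42) + 2087)*((707 + 1453) + 270) = ((-53 + (¼)*(1/42)) + 2087)*(2160 + 270) = ((-53 + 1/168) + 2087)*2430 = (-8903/168 + 2087)*2430 = (341713/168)*2430 = 138393765/28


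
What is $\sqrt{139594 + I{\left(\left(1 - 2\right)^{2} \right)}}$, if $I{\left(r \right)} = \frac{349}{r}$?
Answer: $\sqrt{139943} \approx 374.09$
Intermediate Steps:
$\sqrt{139594 + I{\left(\left(1 - 2\right)^{2} \right)}} = \sqrt{139594 + \frac{349}{\left(1 - 2\right)^{2}}} = \sqrt{139594 + \frac{349}{\left(-1\right)^{2}}} = \sqrt{139594 + \frac{349}{1}} = \sqrt{139594 + 349 \cdot 1} = \sqrt{139594 + 349} = \sqrt{139943}$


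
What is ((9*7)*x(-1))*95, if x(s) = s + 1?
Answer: 0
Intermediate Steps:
x(s) = 1 + s
((9*7)*x(-1))*95 = ((9*7)*(1 - 1))*95 = (63*0)*95 = 0*95 = 0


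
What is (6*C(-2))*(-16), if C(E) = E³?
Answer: 768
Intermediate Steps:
(6*C(-2))*(-16) = (6*(-2)³)*(-16) = (6*(-8))*(-16) = -48*(-16) = 768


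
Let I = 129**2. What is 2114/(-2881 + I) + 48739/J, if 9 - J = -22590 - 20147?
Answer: 190253421/147046240 ≈ 1.2938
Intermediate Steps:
J = 42746 (J = 9 - (-22590 - 20147) = 9 - 1*(-42737) = 9 + 42737 = 42746)
I = 16641
2114/(-2881 + I) + 48739/J = 2114/(-2881 + 16641) + 48739/42746 = 2114/13760 + 48739*(1/42746) = 2114*(1/13760) + 48739/42746 = 1057/6880 + 48739/42746 = 190253421/147046240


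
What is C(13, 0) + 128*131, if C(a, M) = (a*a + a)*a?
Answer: 19134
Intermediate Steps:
C(a, M) = a*(a + a²) (C(a, M) = (a² + a)*a = (a + a²)*a = a*(a + a²))
C(13, 0) + 128*131 = 13²*(1 + 13) + 128*131 = 169*14 + 16768 = 2366 + 16768 = 19134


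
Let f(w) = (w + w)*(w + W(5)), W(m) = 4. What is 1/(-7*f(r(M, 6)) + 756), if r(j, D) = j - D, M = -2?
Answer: 1/308 ≈ 0.0032468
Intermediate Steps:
f(w) = 2*w*(4 + w) (f(w) = (w + w)*(w + 4) = (2*w)*(4 + w) = 2*w*(4 + w))
1/(-7*f(r(M, 6)) + 756) = 1/(-14*(-2 - 1*6)*(4 + (-2 - 1*6)) + 756) = 1/(-14*(-2 - 6)*(4 + (-2 - 6)) + 756) = 1/(-14*(-8)*(4 - 8) + 756) = 1/(-14*(-8)*(-4) + 756) = 1/(-7*64 + 756) = 1/(-448 + 756) = 1/308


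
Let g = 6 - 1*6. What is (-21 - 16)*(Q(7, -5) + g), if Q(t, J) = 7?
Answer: -259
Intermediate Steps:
g = 0 (g = 6 - 6 = 0)
(-21 - 16)*(Q(7, -5) + g) = (-21 - 16)*(7 + 0) = -37*7 = -259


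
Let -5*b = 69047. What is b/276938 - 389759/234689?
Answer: -555899961093/324971511410 ≈ -1.7106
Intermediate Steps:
b = -69047/5 (b = -⅕*69047 = -69047/5 ≈ -13809.)
b/276938 - 389759/234689 = -69047/5/276938 - 389759/234689 = -69047/5*1/276938 - 389759*1/234689 = -69047/1384690 - 389759/234689 = -555899961093/324971511410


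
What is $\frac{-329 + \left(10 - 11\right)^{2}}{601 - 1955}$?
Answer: $\frac{164}{677} \approx 0.24225$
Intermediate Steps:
$\frac{-329 + \left(10 - 11\right)^{2}}{601 - 1955} = \frac{-329 + \left(-1\right)^{2}}{-1354} = \left(-329 + 1\right) \left(- \frac{1}{1354}\right) = \left(-328\right) \left(- \frac{1}{1354}\right) = \frac{164}{677}$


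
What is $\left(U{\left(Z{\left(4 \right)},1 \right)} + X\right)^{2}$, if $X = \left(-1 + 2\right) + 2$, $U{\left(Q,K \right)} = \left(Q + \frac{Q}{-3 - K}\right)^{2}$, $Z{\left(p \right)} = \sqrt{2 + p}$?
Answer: $\frac{2601}{64} \approx 40.641$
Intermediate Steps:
$X = 3$ ($X = 1 + 2 = 3$)
$\left(U{\left(Z{\left(4 \right)},1 \right)} + X\right)^{2} = \left(\frac{\left(\sqrt{2 + 4}\right)^{2} \left(2 + 1\right)^{2}}{\left(3 + 1\right)^{2}} + 3\right)^{2} = \left(\frac{\left(\sqrt{6}\right)^{2} \cdot 3^{2}}{16} + 3\right)^{2} = \left(6 \cdot 9 \cdot \frac{1}{16} + 3\right)^{2} = \left(\frac{27}{8} + 3\right)^{2} = \left(\frac{51}{8}\right)^{2} = \frac{2601}{64}$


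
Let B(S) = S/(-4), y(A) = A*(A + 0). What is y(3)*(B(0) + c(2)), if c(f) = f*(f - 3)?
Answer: -18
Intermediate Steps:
y(A) = A**2 (y(A) = A*A = A**2)
B(S) = -S/4 (B(S) = S*(-1/4) = -S/4)
c(f) = f*(-3 + f)
y(3)*(B(0) + c(2)) = 3**2*(-1/4*0 + 2*(-3 + 2)) = 9*(0 + 2*(-1)) = 9*(0 - 2) = 9*(-2) = -18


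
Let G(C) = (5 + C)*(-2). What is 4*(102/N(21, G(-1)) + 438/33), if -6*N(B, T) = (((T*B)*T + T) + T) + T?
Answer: 2818/55 ≈ 51.236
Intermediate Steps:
G(C) = -10 - 2*C
N(B, T) = -T/2 - B*T²/6 (N(B, T) = -((((T*B)*T + T) + T) + T)/6 = -((((B*T)*T + T) + T) + T)/6 = -(((B*T² + T) + T) + T)/6 = -(((T + B*T²) + T) + T)/6 = -((2*T + B*T²) + T)/6 = -(3*T + B*T²)/6 = -T/2 - B*T²/6)
4*(102/N(21, G(-1)) + 438/33) = 4*(102/((-(-10 - 2*(-1))*(3 + 21*(-10 - 2*(-1)))/6)) + 438/33) = 4*(102/((-(-10 + 2)*(3 + 21*(-10 + 2))/6)) + 438*(1/33)) = 4*(102/((-⅙*(-8)*(3 + 21*(-8)))) + 146/11) = 4*(102/((-⅙*(-8)*(3 - 168))) + 146/11) = 4*(102/((-⅙*(-8)*(-165))) + 146/11) = 4*(102/(-220) + 146/11) = 4*(102*(-1/220) + 146/11) = 4*(-51/110 + 146/11) = 4*(1409/110) = 2818/55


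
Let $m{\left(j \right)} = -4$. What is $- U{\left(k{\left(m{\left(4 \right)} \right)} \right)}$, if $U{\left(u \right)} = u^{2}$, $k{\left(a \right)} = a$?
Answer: $-16$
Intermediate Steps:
$- U{\left(k{\left(m{\left(4 \right)} \right)} \right)} = - \left(-4\right)^{2} = \left(-1\right) 16 = -16$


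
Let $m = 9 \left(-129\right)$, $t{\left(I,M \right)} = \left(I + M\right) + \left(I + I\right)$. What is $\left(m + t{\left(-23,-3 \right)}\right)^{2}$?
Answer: $1520289$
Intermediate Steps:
$t{\left(I,M \right)} = M + 3 I$ ($t{\left(I,M \right)} = \left(I + M\right) + 2 I = M + 3 I$)
$m = -1161$
$\left(m + t{\left(-23,-3 \right)}\right)^{2} = \left(-1161 + \left(-3 + 3 \left(-23\right)\right)\right)^{2} = \left(-1161 - 72\right)^{2} = \left(-1233\right)^{2} = 1520289$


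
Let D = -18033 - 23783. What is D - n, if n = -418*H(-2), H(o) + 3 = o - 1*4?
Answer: -45578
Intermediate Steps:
H(o) = -7 + o (H(o) = -3 + (o - 1*4) = -3 + (o - 4) = -3 + (-4 + o) = -7 + o)
D = -41816
n = 3762 (n = -418*(-7 - 2) = -418*(-9) = 3762)
D - n = -41816 - 1*3762 = -41816 - 3762 = -45578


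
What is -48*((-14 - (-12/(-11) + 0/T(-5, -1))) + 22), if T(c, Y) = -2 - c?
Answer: -3648/11 ≈ -331.64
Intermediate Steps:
-48*((-14 - (-12/(-11) + 0/T(-5, -1))) + 22) = -48*((-14 - (-12/(-11) + 0/(-2 - 1*(-5)))) + 22) = -48*((-14 - (-12*(-1/11) + 0/(-2 + 5))) + 22) = -48*((-14 - (12/11 + 0/3)) + 22) = -48*((-14 - (12/11 + 0*(⅓))) + 22) = -48*((-14 - (12/11 + 0)) + 22) = -48*((-14 - 1*12/11) + 22) = -48*((-14 - 12/11) + 22) = -48*(-166/11 + 22) = -48*76/11 = -3648/11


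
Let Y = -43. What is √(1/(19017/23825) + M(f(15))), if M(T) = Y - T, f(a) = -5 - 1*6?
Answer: I*√1235511247/6339 ≈ 5.545*I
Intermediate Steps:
f(a) = -11 (f(a) = -5 - 6 = -11)
M(T) = -43 - T
√(1/(19017/23825) + M(f(15))) = √(1/(19017/23825) + (-43 - 1*(-11))) = √(1/(19017*(1/23825)) + (-43 + 11)) = √(1/(19017/23825) - 32) = √(23825/19017 - 32) = √(-584719/19017) = I*√1235511247/6339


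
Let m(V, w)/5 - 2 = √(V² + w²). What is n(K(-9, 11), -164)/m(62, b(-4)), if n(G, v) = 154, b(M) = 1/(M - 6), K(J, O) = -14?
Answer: -6160/384001 + 308*√384401/384001 ≈ 0.48125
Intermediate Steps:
b(M) = 1/(-6 + M)
m(V, w) = 10 + 5*√(V² + w²)
n(K(-9, 11), -164)/m(62, b(-4)) = 154/(10 + 5*√(62² + (1/(-6 - 4))²)) = 154/(10 + 5*√(3844 + (1/(-10))²)) = 154/(10 + 5*√(3844 + (-⅒)²)) = 154/(10 + 5*√(3844 + 1/100)) = 154/(10 + 5*√(384401/100)) = 154/(10 + 5*(√384401/10)) = 154/(10 + √384401/2)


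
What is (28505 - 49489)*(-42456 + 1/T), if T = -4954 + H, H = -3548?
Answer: 3787201899196/4251 ≈ 8.9090e+8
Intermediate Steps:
T = -8502 (T = -4954 - 3548 = -8502)
(28505 - 49489)*(-42456 + 1/T) = (28505 - 49489)*(-42456 + 1/(-8502)) = -20984*(-42456 - 1/8502) = -20984*(-360960913/8502) = 3787201899196/4251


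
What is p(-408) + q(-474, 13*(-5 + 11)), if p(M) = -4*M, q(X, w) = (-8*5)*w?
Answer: -1488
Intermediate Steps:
q(X, w) = -40*w
p(-408) + q(-474, 13*(-5 + 11)) = -4*(-408) - 520*(-5 + 11) = 1632 - 520*6 = 1632 - 40*78 = 1632 - 3120 = -1488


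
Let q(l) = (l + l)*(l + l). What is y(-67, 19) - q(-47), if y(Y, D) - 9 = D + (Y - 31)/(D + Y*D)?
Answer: -5522567/627 ≈ -8807.9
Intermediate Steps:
y(Y, D) = 9 + D + (-31 + Y)/(D + D*Y) (y(Y, D) = 9 + (D + (Y - 31)/(D + Y*D)) = 9 + (D + (-31 + Y)/(D + D*Y)) = 9 + D + (-31 + Y)/(D + D*Y))
q(l) = 4*l**2 (q(l) = (2*l)*(2*l) = 4*l**2)
y(-67, 19) - q(-47) = (-31 - 67 + 19**2 + 9*19 - 67*19**2 + 9*19*(-67))/(19*(1 - 67)) - 4*(-47)**2 = (1/19)*(-31 - 67 + 361 + 171 - 67*361 - 11457)/(-66) - 4*2209 = (1/19)*(-1/66)*(-31 - 67 + 361 + 171 - 24187 - 11457) - 1*8836 = (1/19)*(-1/66)*(-35210) - 8836 = 17605/627 - 8836 = -5522567/627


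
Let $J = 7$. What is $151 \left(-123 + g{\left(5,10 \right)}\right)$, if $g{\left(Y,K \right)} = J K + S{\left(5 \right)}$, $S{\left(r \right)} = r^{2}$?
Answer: $-4228$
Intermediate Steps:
$g{\left(Y,K \right)} = 25 + 7 K$ ($g{\left(Y,K \right)} = 7 K + 5^{2} = 7 K + 25 = 25 + 7 K$)
$151 \left(-123 + g{\left(5,10 \right)}\right) = 151 \left(-123 + \left(25 + 7 \cdot 10\right)\right) = 151 \left(-123 + \left(25 + 70\right)\right) = 151 \left(-123 + 95\right) = 151 \left(-28\right) = -4228$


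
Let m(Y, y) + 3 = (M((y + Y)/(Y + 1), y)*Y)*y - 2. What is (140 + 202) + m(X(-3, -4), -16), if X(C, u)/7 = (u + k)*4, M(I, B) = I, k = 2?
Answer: 83047/55 ≈ 1509.9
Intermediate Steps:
X(C, u) = 56 + 28*u (X(C, u) = 7*((u + 2)*4) = 7*((2 + u)*4) = 7*(8 + 4*u) = 56 + 28*u)
m(Y, y) = -5 + Y*y*(Y + y)/(1 + Y) (m(Y, y) = -3 + ((((y + Y)/(Y + 1))*Y)*y - 2) = -3 + ((((Y + y)/(1 + Y))*Y)*y - 2) = -3 + ((Y*(Y + y)/(1 + Y))*y - 2) = -3 + (Y*y*(Y + y)/(1 + Y) - 2) = -3 + (-2 + Y*y*(Y + y)/(1 + Y)) = -5 + Y*y*(Y + y)/(1 + Y))
(140 + 202) + m(X(-3, -4), -16) = (140 + 202) + (-5 - 5*(56 + 28*(-4)) + (56 + 28*(-4))*(-16)*((56 + 28*(-4)) - 16))/(1 + (56 + 28*(-4))) = 342 + (-5 - 5*(56 - 112) + (56 - 112)*(-16)*((56 - 112) - 16))/(1 + (56 - 112)) = 342 + (-5 - 5*(-56) - 56*(-16)*(-56 - 16))/(1 - 56) = 342 + (-5 + 280 - 56*(-16)*(-72))/(-55) = 342 - (-5 + 280 - 64512)/55 = 342 - 1/55*(-64237) = 342 + 64237/55 = 83047/55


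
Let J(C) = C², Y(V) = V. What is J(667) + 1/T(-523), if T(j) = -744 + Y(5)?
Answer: 328772970/739 ≈ 4.4489e+5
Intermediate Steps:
T(j) = -739 (T(j) = -744 + 5 = -739)
J(667) + 1/T(-523) = 667² + 1/(-739) = 444889 - 1/739 = 328772970/739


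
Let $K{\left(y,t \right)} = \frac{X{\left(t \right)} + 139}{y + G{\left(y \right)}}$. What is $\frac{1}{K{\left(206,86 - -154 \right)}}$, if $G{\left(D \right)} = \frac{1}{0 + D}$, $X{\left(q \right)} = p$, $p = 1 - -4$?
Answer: $\frac{42437}{29664} \approx 1.4306$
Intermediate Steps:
$p = 5$ ($p = 1 + 4 = 5$)
$X{\left(q \right)} = 5$
$G{\left(D \right)} = \frac{1}{D}$
$K{\left(y,t \right)} = \frac{144}{y + \frac{1}{y}}$ ($K{\left(y,t \right)} = \frac{5 + 139}{y + \frac{1}{y}} = \frac{144}{y + \frac{1}{y}}$)
$\frac{1}{K{\left(206,86 - -154 \right)}} = \frac{1}{144 \cdot 206 \frac{1}{1 + 206^{2}}} = \frac{1}{144 \cdot 206 \frac{1}{1 + 42436}} = \frac{1}{144 \cdot 206 \cdot \frac{1}{42437}} = \frac{1}{\frac{29664}{42437}} = \frac{42437}{29664}$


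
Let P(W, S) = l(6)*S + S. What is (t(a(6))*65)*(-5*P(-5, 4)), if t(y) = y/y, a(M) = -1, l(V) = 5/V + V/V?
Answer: -11050/3 ≈ -3683.3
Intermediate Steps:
l(V) = 1 + 5/V (l(V) = 5/V + 1 = 1 + 5/V)
P(W, S) = 17*S/6 (P(W, S) = ((5 + 6)/6)*S + S = ((1/6)*11)*S + S = 11*S/6 + S = 17*S/6)
t(y) = 1
(t(a(6))*65)*(-5*P(-5, 4)) = (1*65)*(-85*4/6) = 65*(-5*34/3) = 65*(-170/3) = -11050/3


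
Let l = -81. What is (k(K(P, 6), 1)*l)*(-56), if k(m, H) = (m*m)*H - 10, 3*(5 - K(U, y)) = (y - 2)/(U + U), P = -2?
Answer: 83664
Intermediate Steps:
K(U, y) = 5 - (-2 + y)/(6*U) (K(U, y) = 5 - (y - 2)/(3*(U + U)) = 5 - (-2 + y)/(3*(2*U)) = 5 - (-2 + y)*1/(2*U)/3 = 5 - (-2 + y)/(6*U))
k(m, H) = -10 + H*m² (k(m, H) = m²*H - 10 = H*m² - 10 = -10 + H*m²)
(k(K(P, 6), 1)*l)*(-56) = ((-10 + 1*((⅙)*(2 - 1*6 + 30*(-2))/(-2))²)*(-81))*(-56) = ((-10 + 1*((⅙)*(-½)*(2 - 6 - 60))²)*(-81))*(-56) = ((-10 + 1*((⅙)*(-½)*(-64))²)*(-81))*(-56) = ((-10 + 1*(16/3)²)*(-81))*(-56) = ((-10 + 1*(256/9))*(-81))*(-56) = ((-10 + 256/9)*(-81))*(-56) = ((166/9)*(-81))*(-56) = -1494*(-56) = 83664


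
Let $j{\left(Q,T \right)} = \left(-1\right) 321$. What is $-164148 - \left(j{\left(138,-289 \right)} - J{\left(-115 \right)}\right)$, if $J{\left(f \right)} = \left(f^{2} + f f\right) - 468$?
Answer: $-137845$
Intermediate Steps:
$J{\left(f \right)} = -468 + 2 f^{2}$ ($J{\left(f \right)} = \left(f^{2} + f^{2}\right) - 468 = 2 f^{2} - 468 = -468 + 2 f^{2}$)
$j{\left(Q,T \right)} = -321$
$-164148 - \left(j{\left(138,-289 \right)} - J{\left(-115 \right)}\right) = -164148 - \left(-321 - \left(-468 + 2 \left(-115\right)^{2}\right)\right) = -164148 - \left(-321 - \left(-468 + 2 \cdot 13225\right)\right) = -164148 - \left(-321 - \left(-468 + 26450\right)\right) = -164148 - \left(-321 - 25982\right) = -164148 - -26303 = -164148 + 26303 = -137845$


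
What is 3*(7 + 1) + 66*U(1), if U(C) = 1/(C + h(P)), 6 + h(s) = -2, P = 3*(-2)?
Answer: 102/7 ≈ 14.571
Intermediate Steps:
P = -6
h(s) = -8 (h(s) = -6 - 2 = -8)
U(C) = 1/(-8 + C) (U(C) = 1/(C - 8) = 1/(-8 + C))
3*(7 + 1) + 66*U(1) = 3*(7 + 1) + 66/(-8 + 1) = 3*8 + 66/(-7) = 24 + 66*(-1/7) = 24 - 66/7 = 102/7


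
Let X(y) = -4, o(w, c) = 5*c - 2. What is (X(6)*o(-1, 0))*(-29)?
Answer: -232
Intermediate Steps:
o(w, c) = -2 + 5*c
(X(6)*o(-1, 0))*(-29) = -4*(-2 + 5*0)*(-29) = -4*(-2 + 0)*(-29) = -4*(-2)*(-29) = 8*(-29) = -232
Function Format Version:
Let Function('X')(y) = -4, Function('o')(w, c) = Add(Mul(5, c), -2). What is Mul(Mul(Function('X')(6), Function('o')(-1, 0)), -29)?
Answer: -232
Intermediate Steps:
Function('o')(w, c) = Add(-2, Mul(5, c))
Mul(Mul(Function('X')(6), Function('o')(-1, 0)), -29) = Mul(Mul(-4, Add(-2, Mul(5, 0))), -29) = Mul(Mul(-4, Add(-2, 0)), -29) = Mul(Mul(-4, -2), -29) = Mul(8, -29) = -232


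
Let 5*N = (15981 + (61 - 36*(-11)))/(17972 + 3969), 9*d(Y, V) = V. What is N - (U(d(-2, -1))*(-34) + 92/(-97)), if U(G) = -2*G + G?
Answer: 466993204/95772465 ≈ 4.8761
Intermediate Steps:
d(Y, V) = V/9
U(G) = -G
N = 16438/109705 (N = ((15981 + (61 - 36*(-11)))/(17972 + 3969))/5 = ((15981 + (61 + 396))/21941)/5 = ((15981 + 457)*(1/21941))/5 = (16438*(1/21941))/5 = (⅕)*(16438/21941) = 16438/109705 ≈ 0.14984)
N - (U(d(-2, -1))*(-34) + 92/(-97)) = 16438/109705 - (-(-1)/9*(-34) + 92/(-97)) = 16438/109705 - (-1*(-⅑)*(-34) + 92*(-1/97)) = 16438/109705 - ((⅑)*(-34) - 92/97) = 16438/109705 - (-34/9 - 92/97) = 16438/109705 - 1*(-4126/873) = 16438/109705 + 4126/873 = 466993204/95772465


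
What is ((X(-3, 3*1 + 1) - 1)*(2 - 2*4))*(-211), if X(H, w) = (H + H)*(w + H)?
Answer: -8862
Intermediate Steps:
X(H, w) = 2*H*(H + w) (X(H, w) = (2*H)*(H + w) = 2*H*(H + w))
((X(-3, 3*1 + 1) - 1)*(2 - 2*4))*(-211) = ((2*(-3)*(-3 + (3*1 + 1)) - 1)*(2 - 2*4))*(-211) = ((2*(-3)*(-3 + (3 + 1)) - 1)*(2 - 8))*(-211) = ((2*(-3)*(-3 + 4) - 1)*(-6))*(-211) = ((2*(-3)*1 - 1)*(-6))*(-211) = ((-6 - 1)*(-6))*(-211) = -7*(-6)*(-211) = 42*(-211) = -8862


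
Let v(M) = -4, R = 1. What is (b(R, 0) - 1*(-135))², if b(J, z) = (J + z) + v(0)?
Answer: 17424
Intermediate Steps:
b(J, z) = -4 + J + z (b(J, z) = (J + z) - 4 = -4 + J + z)
(b(R, 0) - 1*(-135))² = ((-4 + 1 + 0) - 1*(-135))² = (-3 + 135)² = 132² = 17424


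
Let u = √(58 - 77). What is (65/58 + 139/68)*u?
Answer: 6241*I*√19/1972 ≈ 13.795*I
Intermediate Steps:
u = I*√19 (u = √(-19) = I*√19 ≈ 4.3589*I)
(65/58 + 139/68)*u = (65/58 + 139/68)*(I*√19) = 6241*(I*√19)/1972 = 6241*I*√19/1972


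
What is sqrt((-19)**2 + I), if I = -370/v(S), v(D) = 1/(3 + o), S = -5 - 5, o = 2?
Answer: I*sqrt(1489) ≈ 38.588*I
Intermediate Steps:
S = -10
v(D) = 1/5 (v(D) = 1/(3 + 2) = 1/5)
I = -1850 (I = -370/1/5 = -370*5 = -1850)
sqrt((-19)**2 + I) = sqrt((-19)**2 - 1850) = sqrt(361 - 1850) = sqrt(-1489) = I*sqrt(1489)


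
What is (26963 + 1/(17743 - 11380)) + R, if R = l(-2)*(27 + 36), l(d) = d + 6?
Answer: 173169046/6363 ≈ 27215.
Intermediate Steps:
l(d) = 6 + d
R = 252 (R = (6 - 2)*(27 + 36) = 4*63 = 252)
(26963 + 1/(17743 - 11380)) + R = (26963 + 1/(17743 - 11380)) + 252 = (26963 + 1/6363) + 252 = 171565570/6363 + 252 = 173169046/6363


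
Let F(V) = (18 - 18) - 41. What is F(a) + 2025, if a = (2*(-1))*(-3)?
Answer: 1984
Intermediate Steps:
a = 6 (a = -2*(-3) = 6)
F(V) = -41 (F(V) = 0 - 41 = -41)
F(a) + 2025 = -41 + 2025 = 1984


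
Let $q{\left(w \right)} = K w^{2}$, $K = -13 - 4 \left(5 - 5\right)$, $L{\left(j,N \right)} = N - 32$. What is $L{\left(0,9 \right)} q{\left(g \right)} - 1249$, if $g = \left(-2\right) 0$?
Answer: $-1249$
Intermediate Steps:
$g = 0$
$L{\left(j,N \right)} = -32 + N$
$K = -13$ ($K = -13 - 4 \cdot 0 = -13 - 0 = -13 + 0 = -13$)
$q{\left(w \right)} = - 13 w^{2}$
$L{\left(0,9 \right)} q{\left(g \right)} - 1249 = \left(-32 + 9\right) \left(- 13 \cdot 0^{2}\right) - 1249 = - 23 \left(\left(-13\right) 0\right) - 1249 = \left(-23\right) 0 - 1249 = 0 - 1249 = -1249$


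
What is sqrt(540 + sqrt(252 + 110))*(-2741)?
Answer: -2741*sqrt(540 + sqrt(362)) ≈ -64808.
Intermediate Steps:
sqrt(540 + sqrt(252 + 110))*(-2741) = sqrt(540 + sqrt(362))*(-2741) = -2741*sqrt(540 + sqrt(362))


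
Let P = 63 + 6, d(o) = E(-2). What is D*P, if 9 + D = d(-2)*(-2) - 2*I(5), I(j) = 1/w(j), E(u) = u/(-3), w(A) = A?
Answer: -3703/5 ≈ -740.60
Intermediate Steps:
E(u) = -u/3 (E(u) = u*(-1/3) = -u/3)
d(o) = 2/3 (d(o) = -1/3*(-2) = 2/3)
I(j) = 1/j
P = 69
D = -161/15 (D = -9 + ((2/3)*(-2) - 2/5) = -9 + (-4/3 - 2*1/5) = -9 + (-4/3 - 2/5) = -9 - 26/15 = -161/15 ≈ -10.733)
D*P = -161/15*69 = -3703/5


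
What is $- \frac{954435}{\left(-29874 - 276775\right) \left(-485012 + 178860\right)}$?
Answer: $- \frac{954435}{93881204648} \approx -1.0166 \cdot 10^{-5}$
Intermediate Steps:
$- \frac{954435}{\left(-29874 - 276775\right) \left(-485012 + 178860\right)} = - \frac{954435}{\left(-306649\right) \left(-306152\right)} = - \frac{954435}{93881204648}$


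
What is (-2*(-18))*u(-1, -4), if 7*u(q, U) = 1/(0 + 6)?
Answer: 6/7 ≈ 0.85714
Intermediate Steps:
u(q, U) = 1/42 (u(q, U) = 1/(7*(0 + 6)) = (1/7)/6 = (1/7)*(1/6) = 1/42)
(-2*(-18))*u(-1, -4) = -2*(-18)*(1/42) = 36*(1/42) = 6/7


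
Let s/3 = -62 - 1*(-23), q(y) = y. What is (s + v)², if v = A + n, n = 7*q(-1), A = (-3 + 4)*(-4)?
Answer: 16384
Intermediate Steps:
A = -4 (A = 1*(-4) = -4)
n = -7 (n = 7*(-1) = -7)
s = -117 (s = 3*(-62 - 1*(-23)) = 3*(-62 + 23) = 3*(-39) = -117)
v = -11 (v = -4 - 7 = -11)
(s + v)² = (-117 - 11)² = (-128)² = 16384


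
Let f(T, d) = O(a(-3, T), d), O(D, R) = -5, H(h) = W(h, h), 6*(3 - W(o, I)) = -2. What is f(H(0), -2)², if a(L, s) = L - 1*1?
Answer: 25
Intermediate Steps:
a(L, s) = -1 + L (a(L, s) = L - 1 = -1 + L)
W(o, I) = 10/3 (W(o, I) = 3 - ⅙*(-2) = 3 + ⅓ = 10/3)
H(h) = 10/3
f(T, d) = -5
f(H(0), -2)² = (-5)² = 25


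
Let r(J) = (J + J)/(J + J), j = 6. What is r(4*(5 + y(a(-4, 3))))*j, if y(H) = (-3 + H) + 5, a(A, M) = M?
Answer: 6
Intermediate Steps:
y(H) = 2 + H
r(J) = 1 (r(J) = (2*J)/((2*J)) = (2*J)*(1/(2*J)) = 1)
r(4*(5 + y(a(-4, 3))))*j = 1*6 = 6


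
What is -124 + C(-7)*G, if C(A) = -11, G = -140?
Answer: 1416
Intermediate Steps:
-124 + C(-7)*G = -124 - 11*(-140) = -124 + 1540 = 1416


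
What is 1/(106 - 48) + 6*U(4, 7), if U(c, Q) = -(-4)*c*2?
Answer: 11137/58 ≈ 192.02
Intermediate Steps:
U(c, Q) = 8*c (U(c, Q) = (4*c)*2 = 8*c)
1/(106 - 48) + 6*U(4, 7) = 1/(106 - 48) + 6*(8*4) = 1/58 + 6*32 = 1/58 + 192 = 11137/58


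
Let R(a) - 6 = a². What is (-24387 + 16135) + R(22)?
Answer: -7762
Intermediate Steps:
R(a) = 6 + a²
(-24387 + 16135) + R(22) = (-24387 + 16135) + (6 + 22²) = -8252 + (6 + 484) = -8252 + 490 = -7762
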